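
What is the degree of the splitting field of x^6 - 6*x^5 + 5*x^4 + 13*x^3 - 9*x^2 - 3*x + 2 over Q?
The degree of the splitting field over Q equals the order of the Galois group, so first determine the group. The polynomial f is an irreducible sextic over Q, so G = Gal(f/Q) is one of the 16 transitive subgroups 6T1, ..., 6T16 of S_6. The discriminant of f is 30991489 = 5567^2, a perfect square, so G is contained in A_6. The transitive groups of degree 6 contained in A_6 are: A_4 (6T4, order 12), S_4 (6T7, order 24), (C_3 x C_3) : C_4 (6T10, order 36), PSL(2,5) (6T12, order 60), A_6 (6T15, order 360). By Dedekind's theorem, for a prime p not dividing disc(f) the degrees of the irreducible factors of f mod p form the cycle type of an element of G. Factoring f modulo the 21 such primes p <= 79 (skipping 19, which divides the discriminant), each new pattern first appears at: mod 2: f = (x)(x^5 + x^3 + x^2 + x + 1), pattern 5+1; mod 7: f = (x^3 + 2x^2 + 4x + 5)(x^3 + 6x^2 + 3x + 6), pattern 3+3; mod 61: f = (x + 36)(x + 58)(x^2 + 9x + 38)(x^2 + 13x + 25), pattern 2+2+1+1. No other pattern occurs in this range, so the set of observed cycle types is {5+1, 3+3, 2+2+1+1}. The candidates containing elements of all these cycle types are PSL(2,5) (6T12) of order 60, A_6 (6T15) of order 360; the others are excluded. The observed types are precisely the cycle types that occur in PSL(2,5) (6T12) (apart from the identity). Each of the other remaining candidates has further cycle types, and by the Chebotarev density theorem the matching factorization patterns would occur for a proportion of primes equal to their share of the group: A_6 (6T15) additionally contains elements of type 4+2, 3+1+1+1 (130 of its 360 elements, about 36% of primes). None of the 21 primes tested shows any such pattern (for each of these groups the chance of that is below 10^-4), which rules them out. Hence G = PSL(2,5) (6T12), of order 60. The Galois group PSL(2,5) (6T12) has order 60, so the splitting field has degree 60 over Q.

60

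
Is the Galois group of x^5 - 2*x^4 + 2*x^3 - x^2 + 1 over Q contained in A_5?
The polynomial is irreducible of degree 5 over Q. Its discriminant is 2209 = 47^2, a perfect square. A Galois group lies in the alternating group exactly when the discriminant is a square in Q, so the Galois group (D_5) is contained in A_5.

Yes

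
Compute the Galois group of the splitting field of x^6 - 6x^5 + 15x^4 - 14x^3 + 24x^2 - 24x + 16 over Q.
6T2: S_3

The polynomial f is an irreducible sextic over Q, so G = Gal(f/Q) is one of the 16 transitive subgroups 6T1, ..., 6T16 of S_6. The discriminant of f is -1160950579200, which is not a perfect square, so G is not contained in A_6. The transitive groups of degree 6 not contained in A_6 are: C_6 (6T1, order 6), S_3 (6T2, order 6), D_6 (6T3, order 12), C_3 x S_3 (6T5, order 18), A_4 x C_2 (6T6, order 24), S_4 (6T8, order 24), S_3 x S_3 (6T9, order 36), S_4 x C_2 (6T11, order 48), (S_3 x S_3) : C_2 (6T13, order 72), PGL(2,5) (6T14, order 120), S_6 (6T16, order 720). By Dedekind's theorem, for a prime p not dividing disc(f) the degrees of the irreducible factors of f mod p form the cycle type of an element of G. Factoring f modulo the 23 such primes p <= 101 (skipping 2, 3, 5, which divide the discriminant), each new pattern first appears at: mod 7: f = (x^3 + 4x^2 + 2x + 5)(x^3 + 4x^2 + 4x + 6), pattern 3+3; mod 11: f = (x^2 + 4x + 5)(x^2 + 5x + 7)(x^2 + 7x + 8), pattern 2+2+2; mod 61: f = (x + 23)(x + 25)(x + 42)(x + 46)(x + 48)(x + 54), pattern 1+1+1+1+1+1. No other pattern occurs in this range, so the set of observed cycle types is {3+3, 2+2+2, 1+1+1+1+1+1}. The candidates containing elements of all these cycle types are C_6 (6T1) of order 6, S_3 (6T2) of order 6, D_6 (6T3) of order 12, C_3 x S_3 (6T5) of order 18, A_4 x C_2 (6T6) of order 24, S_4 (6T8) of order 24, S_3 x S_3 (6T9) of order 36, S_4 x C_2 (6T11) of order 48, (S_3 x S_3) : C_2 (6T13) of order 72, PGL(2,5) (6T14) of order 120, S_6 (6T16) of order 720; the others are excluded. The observed types are precisely the cycle types that occur in S_3 (6T2). Each of the other remaining candidates has further cycle types, and by the Chebotarev density theorem the matching factorization patterns would occur for a proportion of primes equal to their share of the group: C_6 (6T1) additionally contains elements of type 6 (2 of its 6 elements, about 33% of primes); D_6 (6T3) additionally contains elements of type 6, 2+2+1+1 (5 of its 12 elements, about 42% of primes); C_3 x S_3 (6T5) additionally contains elements of type 6, 3+1+1+1 (10 of its 18 elements, about 56% of primes); A_4 x C_2 (6T6) additionally contains elements of type 6, 2+2+1+1, 2+1+1+1+1 (14 of its 24 elements, about 58% of primes); S_4 (6T8) additionally contains elements of type 4+1+1, 2+2+1+1 (9 of its 24 elements, about 38% of primes); S_3 x S_3 (6T9) additionally contains elements of type 6, 3+1+1+1, 2+2+1+1 (25 of its 36 elements, about 69% of primes); S_4 x C_2 (6T11) additionally contains elements of type 6, 4+2, 4+1+1, 2+2+1+1, 2+1+1+1+1 (32 of its 48 elements, about 67% of primes); (S_3 x S_3) : C_2 (6T13) additionally contains elements of type 6, 4+2, 3+2+1, 3+1+1+1, 2+2+1+1, 2+1+1+1+1 (61 of its 72 elements, about 85% of primes); PGL(2,5) (6T14) additionally contains elements of type 6, 5+1, 4+1+1, 2+2+1+1 (89 of its 120 elements, about 74% of primes); S_6 (6T16) additionally contains elements of type 6, 5+1, 4+2, 4+1+1, 3+2+1, 3+1+1+1, 2+2+1+1, 2+1+1+1+1 (664 of its 720 elements, about 92% of primes). None of the 23 primes tested shows any such pattern (for each of these groups the chance of that is below 10^-4), which rules them out. Hence G = S_3 (6T2), of order 6.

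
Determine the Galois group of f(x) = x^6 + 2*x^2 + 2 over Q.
The polynomial f is an irreducible sextic over Q, so G = Gal(f/Q) is one of the 16 transitive subgroups 6T1, ..., 6T16 of S_6. The discriminant of f is -2508800, which is not a perfect square, so G is not contained in A_6. The transitive groups of degree 6 not contained in A_6 are: C_6 (6T1, order 6), S_3 (6T2, order 6), D_6 (6T3, order 12), C_3 x S_3 (6T5, order 18), A_4 x C_2 (6T6, order 24), S_4 (6T8, order 24), S_3 x S_3 (6T9, order 36), S_4 x C_2 (6T11, order 48), (S_3 x S_3) : C_2 (6T13, order 72), PGL(2,5) (6T14, order 120), S_6 (6T16, order 720). By Dedekind's theorem, for a prime p not dividing disc(f) the degrees of the irreducible factors of f mod p form the cycle type of an element of G. Factoring f modulo the 17 such primes p <= 71 (skipping 2, 5, 7, which divide the discriminant), each new pattern first appears at: mod 3: f = (x^3 + x^2 + 2x + 1)(x^3 + 2x^2 + 2x + 2), pattern 3+3; mod 13: f = (x^6 + 2x^2 + 2), pattern 6; mod 19: f = (x^2 + 5)(x^4 + 14x^2 + 8), pattern 4+2; mod 23: f = (x + 11)(x + 12)(x^4 + 6x^2 + 15), pattern 4+1+1; mod 53: f = (x^2 + 45)(x^2 + 11x + 38)(x^2 + 42x + 38), pattern 2+2+2; mod 59: f = (x + 4)(x + 55)(x^2 + 5x + 50)(x^2 + 54x + 50), pattern 2+2+1+1; mod 71: f = (x + 8)(x + 11)(x + 60)(x + 63)(x^2 + 43), pattern 2+1+1+1+1. No other pattern occurs in this range, so the set of observed cycle types is {3+3, 6, 4+2, 4+1+1, 2+2+2, 2+2+1+1, 2+1+1+1+1}. The candidates containing elements of all these cycle types are S_4 x C_2 (6T11) of order 48, S_6 (6T16) of order 720; the others are excluded. The observed types are precisely the cycle types that occur in S_4 x C_2 (6T11) (apart from the identity). Each of the other remaining candidates has further cycle types, and by the Chebotarev density theorem the matching factorization patterns would occur for a proportion of primes equal to their share of the group: S_6 (6T16) additionally contains elements of type 5+1, 3+2+1, 3+1+1+1 (304 of its 720 elements, about 42% of primes). None of the 17 primes tested shows any such pattern (for each of these groups the chance of that is below 10^-4), which rules them out. Hence G = S_4 x C_2 (6T11), of order 48.

S_4 x C_2 (also written S4xC2)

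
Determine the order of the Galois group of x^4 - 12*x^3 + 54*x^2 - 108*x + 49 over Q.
The degree of the splitting field over Q equals the order of the Galois group, so first determine the group. The polynomial is an irreducible quartic over Q and its discriminant is -8388608, which is not a perfect square, so the Galois group is not contained in A_4. The resolvent cubic y^3 - 54*y^2 + 1100*y - 8136 has exactly one rational root, so the Galois group is C_4 or D_4. The quartic remains irreducible over Q(sqrt(disc)), so the group is D_4. The Galois group D_4 (4T3) has order 8, so the splitting field has degree 8 over Q.

8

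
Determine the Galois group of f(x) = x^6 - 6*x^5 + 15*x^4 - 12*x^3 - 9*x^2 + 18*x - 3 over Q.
The polynomial f is an irreducible sextic over Q, so G = Gal(f/Q) is one of the 16 transitive subgroups 6T1, ..., 6T16 of S_6. The discriminant of f is 1289945088, which is not a perfect square, so G is not contained in A_6. The transitive groups of degree 6 not contained in A_6 are: C_6 (6T1, order 6), S_3 (6T2, order 6), D_6 (6T3, order 12), C_3 x S_3 (6T5, order 18), A_4 x C_2 (6T6, order 24), S_4 (6T8, order 24), S_3 x S_3 (6T9, order 36), S_4 x C_2 (6T11, order 48), (S_3 x S_3) : C_2 (6T13, order 72), PGL(2,5) (6T14, order 120), S_6 (6T16, order 720). By Dedekind's theorem, for a prime p not dividing disc(f) the degrees of the irreducible factors of f mod p form the cycle type of an element of G. Factoring f modulo the 23 such primes p <= 97 (skipping 2, 3, which divide the discriminant), each new pattern first appears at: mod 5: f = (x^6 + 4x^5 + 3x^3 + x^2 + 3x + 2), pattern 6; mod 11: f = (x + 2)(x + 8)(x^2 + 3)(x^2 + 6x + 2), pattern 2+2+1+1; mod 13: f = (x + 3)(x + 9)(x + 11)(x^3 + 10x^2 + 3x + 8), pattern 3+1+1+1; mod 31: f = (x^2 + 14x + 3)(x^2 + 16x + 30)(x^2 + 26x + 1), pattern 2+2+2; mod 97: f = (x^3 + 94x^2 + 3x + 23)(x^3 + 94x^2 + 3x + 80), pattern 3+3. No other pattern occurs in this range, so the set of observed cycle types is {6, 2+2+1+1, 3+1+1+1, 2+2+2, 3+3}. The candidates containing elements of all these cycle types are S_3 x S_3 (6T9) of order 36, (S_3 x S_3) : C_2 (6T13) of order 72, S_6 (6T16) of order 720; the others are excluded. The observed types are precisely the cycle types that occur in S_3 x S_3 (6T9) (apart from the identity). Each of the other remaining candidates has further cycle types, and by the Chebotarev density theorem the matching factorization patterns would occur for a proportion of primes equal to their share of the group: (S_3 x S_3) : C_2 (6T13) additionally contains elements of type 4+2, 3+2+1, 2+1+1+1+1 (36 of its 72 elements, about 50% of primes); S_6 (6T16) additionally contains elements of type 5+1, 4+2, 4+1+1, 3+2+1, 2+1+1+1+1 (459 of its 720 elements, about 64% of primes). None of the 23 primes tested shows any such pattern (for each of these groups the chance of that is below 10^-4), which rules them out. Hence G = S_3 x S_3 (6T9), of order 36.

S_3 x S_3 (order 36)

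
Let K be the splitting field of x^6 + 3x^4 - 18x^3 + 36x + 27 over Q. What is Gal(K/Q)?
6T14: PGL(2,5)

The polynomial f is an irreducible sextic over Q, so G = Gal(f/Q) is one of the 16 transitive subgroups 6T1, ..., 6T16 of S_6. The discriminant of f is -28010528989632, which is not a perfect square, so G is not contained in A_6. The transitive groups of degree 6 not contained in A_6 are: C_6 (6T1, order 6), S_3 (6T2, order 6), D_6 (6T3, order 12), C_3 x S_3 (6T5, order 18), A_4 x C_2 (6T6, order 24), S_4 (6T8, order 24), S_3 x S_3 (6T9, order 36), S_4 x C_2 (6T11, order 48), (S_3 x S_3) : C_2 (6T13, order 72), PGL(2,5) (6T14, order 120), S_6 (6T16, order 720). By Dedekind's theorem, for a prime p not dividing disc(f) the degrees of the irreducible factors of f mod p form the cycle type of an element of G. Factoring f modulo the 21 such primes p <= 89 (skipping 2, 3, 7, which divide the discriminant), each new pattern first appears at: mod 5: f = (x^6 + 3x^4 + 2x^3 + x + 2), pattern 6; mod 11: f = (x + 7)(x^5 + 4x^4 + 8x^3 + 3x^2 + x + 7), pattern 5+1; mod 13: f = (x + 1)(x + 8)(x^4 + 4x^3 + 11x^2 + 7x + 5), pattern 4+1+1; mod 23: f = (x + 7)(x + 20)(x^2 + x + 9)(x^2 + 18x + 13), pattern 2+2+1+1; mod 43: f = (x^3 + 12)(x^3 + 3x + 13), pattern 3+3; mod 61: f = (x^2 + 13x + 17)(x^2 + 15x + 20)(x^2 + 33x + 6), pattern 2+2+2. No other pattern occurs in this range, so the set of observed cycle types is {6, 5+1, 4+1+1, 2+2+1+1, 3+3, 2+2+2}. The candidates containing elements of all these cycle types are PGL(2,5) (6T14) of order 120, S_6 (6T16) of order 720; the others are excluded. The observed types are precisely the cycle types that occur in PGL(2,5) (6T14) (apart from the identity). Each of the other remaining candidates has further cycle types, and by the Chebotarev density theorem the matching factorization patterns would occur for a proportion of primes equal to their share of the group: S_6 (6T16) additionally contains elements of type 4+2, 3+2+1, 3+1+1+1, 2+1+1+1+1 (265 of its 720 elements, about 37% of primes). None of the 21 primes tested shows any such pattern (for each of these groups the chance of that is below 10^-4), which rules them out. Hence G = PGL(2,5) (6T14), of order 120.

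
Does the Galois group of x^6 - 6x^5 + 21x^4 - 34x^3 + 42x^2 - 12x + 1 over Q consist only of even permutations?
No

The polynomial is irreducible of degree 6 over Q. Its discriminant is -1024192512, which is not a perfect square. A Galois group lies in the alternating group exactly when the discriminant is a square in Q, so the Galois group (PGL(2,5)) is not contained in A_6.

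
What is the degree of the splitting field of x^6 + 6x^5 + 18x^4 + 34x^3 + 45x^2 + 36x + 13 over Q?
The degree of the splitting field over Q equals the order of the Galois group, so first determine the group. The polynomial f is an irreducible sextic over Q, so G = Gal(f/Q) is one of the 16 transitive subgroups 6T1, ..., 6T16 of S_6. The discriminant of f is -16003008, which is not a perfect square, so G is not contained in A_6. The transitive groups of degree 6 not contained in A_6 are: C_6 (6T1, order 6), S_3 (6T2, order 6), D_6 (6T3, order 12), C_3 x S_3 (6T5, order 18), A_4 x C_2 (6T6, order 24), S_4 (6T8, order 24), S_3 x S_3 (6T9, order 36), S_4 x C_2 (6T11, order 48), (S_3 x S_3) : C_2 (6T13, order 72), PGL(2,5) (6T14, order 120), S_6 (6T16, order 720). By Dedekind's theorem, for a prime p not dividing disc(f) the degrees of the irreducible factors of f mod p form the cycle type of an element of G. Factoring f modulo the 21 such primes p <= 89 (skipping 2, 3, 7, which divide the discriminant), each new pattern first appears at: mod 5: f = (x^6 + x^5 + 3x^4 + 4x^3 + x + 3), pattern 6; mod 11: f = (x + 3)(x^5 + 3x^4 + 9x^3 + 7x^2 + 2x + 8), pattern 5+1; mod 13: f = (x)(x + 9)(x^4 + 10x^3 + 6x^2 + 6x + 4), pattern 4+1+1; mod 23: f = (x + 17)(x + 21)(x^2 + 17x + 10)(x^2 + 20x + 21), pattern 2+2+1+1; mod 43: f = (x^3 + 22x^2 + 39x + 16)(x^3 + 27x^2 + 30x + 25), pattern 3+3; mod 61: f = (x^2 + 16x + 13)(x^2 + 20x + 31)(x^2 + 31x + 2), pattern 2+2+2. No other pattern occurs in this range, so the set of observed cycle types is {6, 5+1, 4+1+1, 2+2+1+1, 3+3, 2+2+2}. The candidates containing elements of all these cycle types are PGL(2,5) (6T14) of order 120, S_6 (6T16) of order 720; the others are excluded. The observed types are precisely the cycle types that occur in PGL(2,5) (6T14) (apart from the identity). Each of the other remaining candidates has further cycle types, and by the Chebotarev density theorem the matching factorization patterns would occur for a proportion of primes equal to their share of the group: S_6 (6T16) additionally contains elements of type 4+2, 3+2+1, 3+1+1+1, 2+1+1+1+1 (265 of its 720 elements, about 37% of primes). None of the 21 primes tested shows any such pattern (for each of these groups the chance of that is below 10^-4), which rules them out. Hence G = PGL(2,5) (6T14), of order 120. The Galois group PGL(2,5) (6T14) has order 120, so the splitting field has degree 120 over Q.

120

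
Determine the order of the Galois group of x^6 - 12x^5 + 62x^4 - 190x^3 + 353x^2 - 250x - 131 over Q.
The degree of the splitting field over Q equals the order of the Galois group, so first determine the group. The polynomial f is an irreducible sextic over Q, so G = Gal(f/Q) is one of the 16 transitive subgroups 6T1, ..., 6T16 of S_6. The discriminant of f is 94085654450176 = 9699776^2, a perfect square, so G is contained in A_6. The transitive groups of degree 6 contained in A_6 are: A_4 (6T4, order 12), S_4 (6T7, order 24), (C_3 x C_3) : C_4 (6T10, order 36), PSL(2,5) (6T12, order 60), A_6 (6T15, order 360). By Dedekind's theorem, for a prime p not dividing disc(f) the degrees of the irreducible factors of f mod p form the cycle type of an element of G. Factoring f modulo the 79 such primes p <= 419 (skipping 2, 31, which divide the discriminant), each new pattern first appears at: mod 3: f = (x^2 + 1)(x^4 + x^2 + 2x + 1), pattern 4+2; mod 5: f = (x^3 + x^2 + 4x + 3)(x^3 + 2x^2 + x + 3), pattern 3+3; mod 11: f = (x + 1)(x + 2)(x^2 + x + 4)(x^2 + 6x + 7), pattern 2+2+1+1; mod 67: f = (x + 1)(x + 6)(x + 7)(x + 13)(x + 30)(x + 65), pattern 1+1+1+1+1+1. No other pattern occurs in this range, so the set of observed cycle types is {4+2, 3+3, 2+2+1+1, 1+1+1+1+1+1}. The candidates containing elements of all these cycle types are S_4 (6T7) of order 24, (C_3 x C_3) : C_4 (6T10) of order 36, A_6 (6T15) of order 360; the others are excluded. The observed types are precisely the cycle types that occur in S_4 (6T7). Each of the other remaining candidates has further cycle types, and by the Chebotarev density theorem the matching factorization patterns would occur for a proportion of primes equal to their share of the group: (C_3 x C_3) : C_4 (6T10) additionally contains elements of type 3+1+1+1 (4 of its 36 elements, about 11% of primes); A_6 (6T15) additionally contains elements of type 5+1, 3+1+1+1 (184 of its 360 elements, about 51% of primes). None of the 79 primes tested shows any such pattern (for each of these groups the chance of that is below 10^-4), which rules them out. Hence G = S_4 (6T7), of order 24. The Galois group S_4 (6T7) has order 24, so the splitting field has degree 24 over Q.

24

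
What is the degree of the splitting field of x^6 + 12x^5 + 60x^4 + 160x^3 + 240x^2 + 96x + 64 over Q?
The degree of the splitting field over Q equals the order of the Galois group, so first determine the group. The polynomial f is an irreducible sextic over Q, so G = Gal(f/Q) is one of the 16 transitive subgroups 6T1, ..., 6T16 of S_6. The discriminant of f is -9727331052552192, which is not a perfect square, so G is not contained in A_6. The transitive groups of degree 6 not contained in A_6 are: C_6 (6T1, order 6), S_3 (6T2, order 6), D_6 (6T3, order 12), C_3 x S_3 (6T5, order 18), A_4 x C_2 (6T6, order 24), S_4 (6T8, order 24), S_3 x S_3 (6T9, order 36), S_4 x C_2 (6T11, order 48), (S_3 x S_3) : C_2 (6T13, order 72), PGL(2,5) (6T14, order 120), S_6 (6T16, order 720). By Dedekind's theorem, for a prime p not dividing disc(f) the degrees of the irreducible factors of f mod p form the cycle type of an element of G. Factoring f modulo the 27 such primes p <= 127 (skipping 2, 3, 17, 43, which divide the discriminant), each new pattern first appears at: mod 5: f = (x^6 + 2x^5 + x + 4), pattern 6; mod 7: f = (x + 4)(x^2 + 5x + 2)(x^3 + 3x^2 + 4x + 1), pattern 3+2+1; mod 11: f = (x^2 + 4)(x^4 + x^3 + x^2 + 2x + 5), pattern 4+2; mod 13: f = (x + 5)(x + 8)(x^2 + 2x + 12)(x^2 + 10x + 1), pattern 2+2+1+1; mod 61: f = (x + 21)(x + 43)(x + 55)(x + 59)(x^2 + 17x + 47), pattern 2+1+1+1+1; mod 97: f = (x + 1)(x + 75)(x + 79)(x^3 + 51x^2 + 44x + 8), pattern 3+1+1+1; mod 113: f = (x^2 + 27x + 18)(x^2 + 102x + 36)(x^2 + 109x + 28), pattern 2+2+2; mod 127: f = (x^3 + 55x^2 + 26x + 8)(x^3 + 84x^2 + 113x + 8), pattern 3+3. No other pattern occurs in this range, so the set of observed cycle types is {6, 3+2+1, 4+2, 2+2+1+1, 2+1+1+1+1, 3+1+1+1, 2+2+2, 3+3}. The candidates containing elements of all these cycle types are (S_3 x S_3) : C_2 (6T13) of order 72, S_6 (6T16) of order 720; the others are excluded. The observed types are precisely the cycle types that occur in (S_3 x S_3) : C_2 (6T13) (apart from the identity). Each of the other remaining candidates has further cycle types, and by the Chebotarev density theorem the matching factorization patterns would occur for a proportion of primes equal to their share of the group: S_6 (6T16) additionally contains elements of type 5+1, 4+1+1 (234 of its 720 elements, about 32% of primes). None of the 27 primes tested shows any such pattern (for each of these groups the chance of that is below 10^-4), which rules them out. Hence G = (S_3 x S_3) : C_2 (6T13), of order 72. The Galois group (S_3 x S_3) : C_2 (6T13) has order 72, so the splitting field has degree 72 over Q.

72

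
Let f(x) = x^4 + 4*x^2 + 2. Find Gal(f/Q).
The polynomial is an irreducible quartic over Q and its discriminant is 2048, which is not a perfect square, so the Galois group is not contained in A_4. The resolvent cubic y^3 - 4*y^2 - 8*y + 32 has exactly one rational root, so the Galois group is C_4 or D_4. The quartic becomes reducible over Q(sqrt(disc)), so the group is C_4.

C_4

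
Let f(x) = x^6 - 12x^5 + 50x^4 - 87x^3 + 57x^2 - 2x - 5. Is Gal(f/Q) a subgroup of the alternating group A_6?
Yes

The polynomial is irreducible of degree 6 over Q. Its discriminant is 30991489 = 5567^2, a perfect square. A Galois group lies in the alternating group exactly when the discriminant is a square in Q, so the Galois group (PSL(2,5)) is contained in A_6.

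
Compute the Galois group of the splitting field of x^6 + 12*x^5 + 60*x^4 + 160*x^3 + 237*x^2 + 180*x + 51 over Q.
The polynomial f is an irreducible sextic over Q, so G = Gal(f/Q) is one of the 16 transitive subgroups 6T1, ..., 6T16 of S_6. The discriminant of f is 419904 = 648^2, a perfect square, so G is contained in A_6. The transitive groups of degree 6 contained in A_6 are: A_4 (6T4, order 12), S_4 (6T7, order 24), (C_3 x C_3) : C_4 (6T10, order 36), PSL(2,5) (6T12, order 60), A_6 (6T15, order 360). By Dedekind's theorem, for a prime p not dividing disc(f) the degrees of the irreducible factors of f mod p form the cycle type of an element of G. Factoring f modulo the 33 such primes p <= 149 (skipping 2, 3, which divide the discriminant), each new pattern first appears at: mod 5: f = (x^3 + x + 4)(x^3 + 2x^2 + 4x + 4), pattern 3+3; mod 17: f = (x)(x + 4)(x^2 + 4x + 1)(x^2 + 4x + 11), pattern 2+2+1+1; mod 71: f = (x + 6)(x + 7)(x + 34)(x + 41)(x + 68)(x + 69), pattern 1+1+1+1+1+1. No other pattern occurs in this range, so the set of observed cycle types is {3+3, 2+2+1+1, 1+1+1+1+1+1}. The candidates containing elements of all these cycle types are A_4 (6T4) of order 12, S_4 (6T7) of order 24, (C_3 x C_3) : C_4 (6T10) of order 36, PSL(2,5) (6T12) of order 60, A_6 (6T15) of order 360; the others are excluded. The observed types are precisely the cycle types that occur in A_4 (6T4). Each of the other remaining candidates has further cycle types, and by the Chebotarev density theorem the matching factorization patterns would occur for a proportion of primes equal to their share of the group: S_4 (6T7) additionally contains elements of type 4+2 (6 of its 24 elements, about 25% of primes); (C_3 x C_3) : C_4 (6T10) additionally contains elements of type 4+2, 3+1+1+1 (22 of its 36 elements, about 61% of primes); PSL(2,5) (6T12) additionally contains elements of type 5+1 (24 of its 60 elements, about 40% of primes); A_6 (6T15) additionally contains elements of type 5+1, 4+2, 3+1+1+1 (274 of its 360 elements, about 76% of primes). None of the 33 primes tested shows any such pattern (for each of these groups the chance of that is below 10^-4), which rules them out. Hence G = A_4 (6T4), of order 12.

A_4 (also written A4)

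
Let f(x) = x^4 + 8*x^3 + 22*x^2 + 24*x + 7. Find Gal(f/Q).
The polynomial is an irreducible quartic over Q and its discriminant is -1024, which is not a perfect square, so the Galois group is not contained in A_4. The resolvent cubic y^3 - 22*y^2 + 164*y - 408 has exactly one rational root, so the Galois group is C_4 or D_4. The quartic remains irreducible over Q(sqrt(disc)), so the group is D_4.

D_4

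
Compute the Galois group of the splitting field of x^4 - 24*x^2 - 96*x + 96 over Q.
D_4 (also written D4)

The polynomial is an irreducible quartic over Q and its discriminant is -4784652288, which is not a perfect square, so the Galois group is not contained in A_4. The resolvent cubic y^3 + 24*y^2 - 384*y - 18432 has exactly one rational root, so the Galois group is C_4 or D_4. The quartic remains irreducible over Q(sqrt(disc)), so the group is D_4.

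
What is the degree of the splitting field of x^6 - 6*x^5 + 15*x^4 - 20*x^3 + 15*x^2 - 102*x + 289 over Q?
The degree of the splitting field over Q equals the order of the Galois group, so first determine the group. The polynomial f is an irreducible sextic over Q, so G = Gal(f/Q) is one of the 16 transitive subgroups 6T1, ..., 6T16 of S_6. The discriminant of f is -9727331052552192, which is not a perfect square, so G is not contained in A_6. The transitive groups of degree 6 not contained in A_6 are: C_6 (6T1, order 6), S_3 (6T2, order 6), D_6 (6T3, order 12), C_3 x S_3 (6T5, order 18), A_4 x C_2 (6T6, order 24), S_4 (6T8, order 24), S_3 x S_3 (6T9, order 36), S_4 x C_2 (6T11, order 48), (S_3 x S_3) : C_2 (6T13, order 72), PGL(2,5) (6T14, order 120), S_6 (6T16, order 720). By Dedekind's theorem, for a prime p not dividing disc(f) the degrees of the irreducible factors of f mod p form the cycle type of an element of G. Factoring f modulo the 27 such primes p <= 127 (skipping 2, 3, 17, 43, which divide the discriminant), each new pattern first appears at: mod 5: f = (x^6 + 4x^5 + 3x + 4), pattern 6; mod 7: f = (x + 1)(x^2 + 6x + 3)(x^3 + x^2 + 6x + 3), pattern 3+2+1; mod 11: f = (x^2 + 5x + 2)(x^4 + 2x^2 + 3x + 7), pattern 4+2; mod 13: f = (x + 2)(x + 5)(x^2 + 4x + 6)(x^2 + 9x + 2), pattern 2+2+1+1; mod 61: f = (x + 18)(x + 40)(x + 52)(x + 56)(x^2 + 11x + 5), pattern 2+1+1+1+1; mod 97: f = (x + 72)(x + 76)(x + 95)(x^3 + 42x^2 + 56x + 17), pattern 3+1+1+1; mod 113: f = (x^2 + 21x + 59)(x^2 + 96x + 78)(x^2 + 103x + 49), pattern 2+2+2; mod 127: f = (x^3 + 46x^2 + 104x + 17)(x^3 + 75x^2 + 17x + 17), pattern 3+3. No other pattern occurs in this range, so the set of observed cycle types is {6, 3+2+1, 4+2, 2+2+1+1, 2+1+1+1+1, 3+1+1+1, 2+2+2, 3+3}. The candidates containing elements of all these cycle types are (S_3 x S_3) : C_2 (6T13) of order 72, S_6 (6T16) of order 720; the others are excluded. The observed types are precisely the cycle types that occur in (S_3 x S_3) : C_2 (6T13) (apart from the identity). Each of the other remaining candidates has further cycle types, and by the Chebotarev density theorem the matching factorization patterns would occur for a proportion of primes equal to their share of the group: S_6 (6T16) additionally contains elements of type 5+1, 4+1+1 (234 of its 720 elements, about 32% of primes). None of the 27 primes tested shows any such pattern (for each of these groups the chance of that is below 10^-4), which rules them out. Hence G = (S_3 x S_3) : C_2 (6T13), of order 72. The Galois group (S_3 x S_3) : C_2 (6T13) has order 72, so the splitting field has degree 72 over Q.

72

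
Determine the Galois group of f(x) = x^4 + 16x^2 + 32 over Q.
The polynomial is an irreducible quartic over Q and its discriminant is 8388608, which is not a perfect square, so the Galois group is not contained in A_4. The resolvent cubic y^3 - 16*y^2 - 128*y + 2048 has exactly one rational root, so the Galois group is C_4 or D_4. The quartic becomes reducible over Q(sqrt(disc)), so the group is C_4.

C_4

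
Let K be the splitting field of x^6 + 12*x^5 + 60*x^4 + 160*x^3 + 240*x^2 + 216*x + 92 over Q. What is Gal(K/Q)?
The polynomial f is an irreducible sextic over Q, so G = Gal(f/Q) is one of the 16 transitive subgroups 6T1, ..., 6T16 of S_6. The discriminant of f is 746496000000 = 864000^2, a perfect square, so G is contained in A_6. The transitive groups of degree 6 contained in A_6 are: A_4 (6T4, order 12), S_4 (6T7, order 24), (C_3 x C_3) : C_4 (6T10, order 36), PSL(2,5) (6T12, order 60), A_6 (6T15, order 360). By Dedekind's theorem, for a prime p not dividing disc(f) the degrees of the irreducible factors of f mod p form the cycle type of an element of G. Factoring f modulo the 6 such primes p <= 23 (skipping 2, 3, 5, which divide the discriminant), each new pattern first appears at: mod 7: f = (x + 5)(x^5 + 4x^3 + 2x + 3), pattern 5+1; mod 23: f = (x)(x + 9)(x + 14)(x^3 + 12x^2 + 3x + 5), pattern 3+1+1+1. No other pattern occurs in this range, so the set of observed cycle types is {5+1, 3+1+1+1}. Among the candidates above, the only group containing elements of all these cycle types is A_6 (6T15) — each of A_4 (6T4), S_4 (6T7), (C_3 x C_3) : C_4 (6T10), PSL(2,5) (6T12) lacks at least one of them. Hence G = A_6 (6T15), of order 360.

A_6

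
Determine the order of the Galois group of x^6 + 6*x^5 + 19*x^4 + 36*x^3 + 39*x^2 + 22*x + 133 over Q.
48

The degree of the splitting field over Q equals the order of the Galois group, so first determine the group. The polynomial f is an irreducible sextic over Q, so G = Gal(f/Q) is one of the 16 transitive subgroups 6T1, ..., 6T16 of S_6. The discriminant of f is -1849378557919232, which is not a perfect square, so G is not contained in A_6. The transitive groups of degree 6 not contained in A_6 are: C_6 (6T1, order 6), S_3 (6T2, order 6), D_6 (6T3, order 12), C_3 x S_3 (6T5, order 18), A_4 x C_2 (6T6, order 24), S_4 (6T8, order 24), S_3 x S_3 (6T9, order 36), S_4 x C_2 (6T11, order 48), (S_3 x S_3) : C_2 (6T13, order 72), PGL(2,5) (6T14, order 120), S_6 (6T16, order 720). By Dedekind's theorem, for a prime p not dividing disc(f) the degrees of the irreducible factors of f mod p form the cycle type of an element of G. Factoring f modulo the 29 such primes p <= 127 (skipping 2, 29, which divide the discriminant), each new pattern first appears at: mod 3: f = (x^3 + x^2 + 2)(x^3 + 2x^2 + 2x + 2), pattern 3+3; mod 5: f = (x^6 + x^5 + 4x^4 + x^3 + 4x^2 + 2x + 3), pattern 6; mod 7: f = (x)(x + 2)(x^4 + 4x^3 + 4x^2 + 4), pattern 4+1+1; mod 17: f = (x + 8)(x + 11)(x^2 + 6x + 14)(x^2 + 15x + 6), pattern 2+2+1+1; mod 23: f = (x^2 + 2x + 17)(x^2 + 5x + 14)(x^2 + 22x + 8), pattern 2+2+2; mod 67: f = (x^2 + 2x + 57)(x^4 + 4x^3 + 21x^2 + 34x + 47), pattern 4+2; mod 127: f = (x + 8)(x + 48)(x + 81)(x + 121)(x^2 + 2x + 104), pattern 2+1+1+1+1. No other pattern occurs in this range, so the set of observed cycle types is {3+3, 6, 4+1+1, 2+2+1+1, 2+2+2, 4+2, 2+1+1+1+1}. The candidates containing elements of all these cycle types are S_4 x C_2 (6T11) of order 48, S_6 (6T16) of order 720; the others are excluded. The observed types are precisely the cycle types that occur in S_4 x C_2 (6T11) (apart from the identity). Each of the other remaining candidates has further cycle types, and by the Chebotarev density theorem the matching factorization patterns would occur for a proportion of primes equal to their share of the group: S_6 (6T16) additionally contains elements of type 5+1, 3+2+1, 3+1+1+1 (304 of its 720 elements, about 42% of primes). None of the 29 primes tested shows any such pattern (for each of these groups the chance of that is below 10^-4), which rules them out. Hence G = S_4 x C_2 (6T11), of order 48. The Galois group S_4 x C_2 (6T11) has order 48, so the splitting field has degree 48 over Q.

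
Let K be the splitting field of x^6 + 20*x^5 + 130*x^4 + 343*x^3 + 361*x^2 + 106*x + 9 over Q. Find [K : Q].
The degree of the splitting field over Q equals the order of the Galois group, so first determine the group. The polynomial f is an irreducible sextic over Q, so G = Gal(f/Q) is one of the 16 transitive subgroups 6T1, ..., 6T16 of S_6. The discriminant of f is 3646117689361 = 1909481^2, a perfect square, so G is contained in A_6. The transitive groups of degree 6 contained in A_6 are: A_4 (6T4, order 12), S_4 (6T7, order 24), (C_3 x C_3) : C_4 (6T10, order 36), PSL(2,5) (6T12, order 60), A_6 (6T15, order 360). By Dedekind's theorem, for a prime p not dividing disc(f) the degrees of the irreducible factors of f mod p form the cycle type of an element of G. Factoring f modulo the 21 such primes p <= 83 (skipping 7, 19, which divide the discriminant), each new pattern first appears at: mod 2: f = (x + 1)(x^5 + x^4 + x^3 + x + 1), pattern 5+1; mod 11: f = (x^3 + 2x^2 + 10x + 3)(x^3 + 7x^2 + 7x + 3), pattern 3+3; mod 61: f = (x + 4)(x + 27)(x^2 + 25x + 47)(x^2 + 25x + 57), pattern 2+2+1+1. No other pattern occurs in this range, so the set of observed cycle types is {5+1, 3+3, 2+2+1+1}. The candidates containing elements of all these cycle types are PSL(2,5) (6T12) of order 60, A_6 (6T15) of order 360; the others are excluded. The observed types are precisely the cycle types that occur in PSL(2,5) (6T12) (apart from the identity). Each of the other remaining candidates has further cycle types, and by the Chebotarev density theorem the matching factorization patterns would occur for a proportion of primes equal to their share of the group: A_6 (6T15) additionally contains elements of type 4+2, 3+1+1+1 (130 of its 360 elements, about 36% of primes). None of the 21 primes tested shows any such pattern (for each of these groups the chance of that is below 10^-4), which rules them out. Hence G = PSL(2,5) (6T12), of order 60. The Galois group PSL(2,5) (6T12) has order 60, so the splitting field has degree 60 over Q.

60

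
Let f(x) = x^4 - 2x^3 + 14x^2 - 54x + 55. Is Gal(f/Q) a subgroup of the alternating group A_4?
The polynomial is irreducible of degree 4 over Q. Its discriminant is 5798464 = 2408^2, a perfect square. A Galois group lies in the alternating group exactly when the discriminant is a square in Q, so the Galois group (A_4) is contained in A_4.

Yes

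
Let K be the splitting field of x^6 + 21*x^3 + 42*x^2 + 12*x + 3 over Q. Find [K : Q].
72

The degree of the splitting field over Q equals the order of the Galois group, so first determine the group. The polynomial f is an irreducible sextic over Q, so G = Gal(f/Q) is one of the 16 transitive subgroups 6T1, ..., 6T16 of S_6. The discriminant of f is -2573642648187, which is not a perfect square, so G is not contained in A_6. The transitive groups of degree 6 not contained in A_6 are: C_6 (6T1, order 6), S_3 (6T2, order 6), D_6 (6T3, order 12), C_3 x S_3 (6T5, order 18), A_4 x C_2 (6T6, order 24), S_4 (6T8, order 24), S_3 x S_3 (6T9, order 36), S_4 x C_2 (6T11, order 48), (S_3 x S_3) : C_2 (6T13, order 72), PGL(2,5) (6T14, order 120), S_6 (6T16, order 720). By Dedekind's theorem, for a prime p not dividing disc(f) the degrees of the irreducible factors of f mod p form the cycle type of an element of G. Factoring f modulo the 26 such primes p <= 127 (skipping 3, 13, 17, 41, 43, which divide the discriminant), each new pattern first appears at: mod 2: f = (x^6 + x^3 + 1), pattern 6; mod 7: f = (x + 5)(x^2 + 6x + 3)(x^3 + 3x^2 + 4x + 3), pattern 3+2+1; mod 11: f = (x^2 + 2x + 2)(x^4 + 9x^3 + 2x^2 + 10x + 7), pattern 4+2; mod 31: f = (x + 4)(x + 23)(x^2 + 17x + 15)(x^2 + 18x + 6), pattern 2+2+1+1; mod 61: f = (x + 7)(x + 32)(x + 49)(x + 59)(x^2 + 36x + 8), pattern 2+1+1+1+1; mod 97: f = (x + 7)(x + 62)(x + 73)(x^3 + 52x^2 + 46x + 34), pattern 3+1+1+1; mod 113: f = (x^2 + 8x + 70)(x^2 + 38x + 77)(x^2 + 67x + 83), pattern 2+2+2; mod 127: f = (x^3 + 49x^2 + 43x + 18)(x^3 + 78x^2 + 72x + 106), pattern 3+3. No other pattern occurs in this range, so the set of observed cycle types is {6, 3+2+1, 4+2, 2+2+1+1, 2+1+1+1+1, 3+1+1+1, 2+2+2, 3+3}. The candidates containing elements of all these cycle types are (S_3 x S_3) : C_2 (6T13) of order 72, S_6 (6T16) of order 720; the others are excluded. The observed types are precisely the cycle types that occur in (S_3 x S_3) : C_2 (6T13) (apart from the identity). Each of the other remaining candidates has further cycle types, and by the Chebotarev density theorem the matching factorization patterns would occur for a proportion of primes equal to their share of the group: S_6 (6T16) additionally contains elements of type 5+1, 4+1+1 (234 of its 720 elements, about 32% of primes). None of the 26 primes tested shows any such pattern (for each of these groups the chance of that is below 10^-4), which rules them out. Hence G = (S_3 x S_3) : C_2 (6T13), of order 72. The Galois group (S_3 x S_3) : C_2 (6T13) has order 72, so the splitting field has degree 72 over Q.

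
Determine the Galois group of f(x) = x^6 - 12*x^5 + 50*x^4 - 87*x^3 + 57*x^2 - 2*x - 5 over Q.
The polynomial f is an irreducible sextic over Q, so G = Gal(f/Q) is one of the 16 transitive subgroups 6T1, ..., 6T16 of S_6. The discriminant of f is 30991489 = 5567^2, a perfect square, so G is contained in A_6. The transitive groups of degree 6 contained in A_6 are: A_4 (6T4, order 12), S_4 (6T7, order 24), (C_3 x C_3) : C_4 (6T10, order 36), PSL(2,5) (6T12, order 60), A_6 (6T15, order 360). By Dedekind's theorem, for a prime p not dividing disc(f) the degrees of the irreducible factors of f mod p form the cycle type of an element of G. Factoring f modulo the 21 such primes p <= 79 (skipping 19, which divides the discriminant), each new pattern first appears at: mod 2: f = (x + 1)(x^5 + x^4 + x^3 + x + 1), pattern 5+1; mod 7: f = (x^3 + 3x^2 + x + 1)(x^3 + 6x^2 + 3x + 2), pattern 3+3; mod 61: f = (x + 35)(x + 57)(x^2 + 7x + 30)(x^2 + 11x + 13), pattern 2+2+1+1. No other pattern occurs in this range, so the set of observed cycle types is {5+1, 3+3, 2+2+1+1}. The candidates containing elements of all these cycle types are PSL(2,5) (6T12) of order 60, A_6 (6T15) of order 360; the others are excluded. The observed types are precisely the cycle types that occur in PSL(2,5) (6T12) (apart from the identity). Each of the other remaining candidates has further cycle types, and by the Chebotarev density theorem the matching factorization patterns would occur for a proportion of primes equal to their share of the group: A_6 (6T15) additionally contains elements of type 4+2, 3+1+1+1 (130 of its 360 elements, about 36% of primes). None of the 21 primes tested shows any such pattern (for each of these groups the chance of that is below 10^-4), which rules them out. Hence G = PSL(2,5) (6T12), of order 60.

PSL(2,5) (also written A5(6))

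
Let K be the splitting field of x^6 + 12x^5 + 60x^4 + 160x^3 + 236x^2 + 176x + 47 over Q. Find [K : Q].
24

The degree of the splitting field over Q equals the order of the Galois group, so first determine the group. The polynomial f is an irreducible sextic over Q, so G = Gal(f/Q) is one of the 16 transitive subgroups 6T1, ..., 6T16 of S_6. The discriminant of f is 3356224 = 1832^2, a perfect square, so G is contained in A_6. The transitive groups of degree 6 contained in A_6 are: A_4 (6T4, order 12), S_4 (6T7, order 24), (C_3 x C_3) : C_4 (6T10, order 36), PSL(2,5) (6T12, order 60), A_6 (6T15, order 360). By Dedekind's theorem, for a prime p not dividing disc(f) the degrees of the irreducible factors of f mod p form the cycle type of an element of G. Factoring f modulo the 79 such primes p <= 419 (skipping 2, 229, which divide the discriminant), each new pattern first appears at: mod 3: f = (x^3 + x^2 + 2)(x^3 + 2x^2 + x + 1), pattern 3+3; mod 7: f = (x^2 + 4x + 1)(x^4 + x^3 + 6x^2 + 2x + 5), pattern 4+2; mod 23: f = (x + 11)(x + 16)(x^2 + 3x + 20)(x^2 + 5x + 1), pattern 2+2+1+1; mod 193: f = (x + 89)(x + 92)(x + 95)(x + 102)(x + 105)(x + 108), pattern 1+1+1+1+1+1. No other pattern occurs in this range, so the set of observed cycle types is {3+3, 4+2, 2+2+1+1, 1+1+1+1+1+1}. The candidates containing elements of all these cycle types are S_4 (6T7) of order 24, (C_3 x C_3) : C_4 (6T10) of order 36, A_6 (6T15) of order 360; the others are excluded. The observed types are precisely the cycle types that occur in S_4 (6T7). Each of the other remaining candidates has further cycle types, and by the Chebotarev density theorem the matching factorization patterns would occur for a proportion of primes equal to their share of the group: (C_3 x C_3) : C_4 (6T10) additionally contains elements of type 3+1+1+1 (4 of its 36 elements, about 11% of primes); A_6 (6T15) additionally contains elements of type 5+1, 3+1+1+1 (184 of its 360 elements, about 51% of primes). None of the 79 primes tested shows any such pattern (for each of these groups the chance of that is below 10^-4), which rules them out. Hence G = S_4 (6T7), of order 24. The Galois group S_4 (6T7) has order 24, so the splitting field has degree 24 over Q.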